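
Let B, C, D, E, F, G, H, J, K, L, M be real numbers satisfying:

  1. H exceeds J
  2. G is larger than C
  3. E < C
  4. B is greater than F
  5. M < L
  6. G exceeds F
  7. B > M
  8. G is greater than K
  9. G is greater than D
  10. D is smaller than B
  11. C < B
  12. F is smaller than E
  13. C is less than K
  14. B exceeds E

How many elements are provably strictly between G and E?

The relations place E below G. An element lies strictly between them when it is forced above E and also forced below G.
Above E: {C, K, B}. Below G: {F, C, D, K}.
Intersection: {C, K} — 2.

2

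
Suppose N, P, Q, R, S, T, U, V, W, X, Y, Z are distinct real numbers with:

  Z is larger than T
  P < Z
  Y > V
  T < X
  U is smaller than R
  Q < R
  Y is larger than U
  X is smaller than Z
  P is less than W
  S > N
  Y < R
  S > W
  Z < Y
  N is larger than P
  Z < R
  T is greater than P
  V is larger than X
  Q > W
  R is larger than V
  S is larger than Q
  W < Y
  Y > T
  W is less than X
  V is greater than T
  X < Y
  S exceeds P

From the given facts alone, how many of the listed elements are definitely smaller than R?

Directly below R: Z, V, U, Q, Y.
One step further: P, W, T, X (9 so far).
Nothing else is reachable below R; 9 in all.

9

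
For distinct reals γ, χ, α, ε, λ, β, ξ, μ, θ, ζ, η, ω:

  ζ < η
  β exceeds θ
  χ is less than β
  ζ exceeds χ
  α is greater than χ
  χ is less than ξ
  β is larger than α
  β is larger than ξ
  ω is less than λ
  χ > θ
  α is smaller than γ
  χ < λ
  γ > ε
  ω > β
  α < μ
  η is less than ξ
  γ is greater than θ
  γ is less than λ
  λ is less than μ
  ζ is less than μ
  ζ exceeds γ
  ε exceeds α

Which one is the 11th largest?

χ

The consecutive relations fix a unique order: θ < χ < α < ε < γ < ζ < η < ξ < β < ω < λ < μ.
The 11th largest is χ.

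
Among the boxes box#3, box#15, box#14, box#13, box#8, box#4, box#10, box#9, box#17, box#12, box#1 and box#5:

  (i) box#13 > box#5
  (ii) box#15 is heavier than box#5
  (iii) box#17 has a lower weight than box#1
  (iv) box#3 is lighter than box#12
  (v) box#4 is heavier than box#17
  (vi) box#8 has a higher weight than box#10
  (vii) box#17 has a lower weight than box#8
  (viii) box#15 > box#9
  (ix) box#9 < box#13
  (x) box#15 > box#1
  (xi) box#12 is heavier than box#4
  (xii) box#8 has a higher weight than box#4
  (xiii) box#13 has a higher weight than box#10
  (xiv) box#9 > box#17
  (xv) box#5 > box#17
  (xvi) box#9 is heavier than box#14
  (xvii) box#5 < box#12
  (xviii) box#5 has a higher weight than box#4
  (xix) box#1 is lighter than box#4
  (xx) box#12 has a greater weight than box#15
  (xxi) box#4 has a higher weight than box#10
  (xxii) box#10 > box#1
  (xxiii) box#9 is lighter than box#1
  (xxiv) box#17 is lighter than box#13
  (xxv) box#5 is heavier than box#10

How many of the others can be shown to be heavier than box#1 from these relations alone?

7

From box#1 the given relations immediately reach box#10, box#4, box#15.
From those, box#5, box#12, box#8, box#13 — 7 in total.
Nothing else is reachable above box#1; 7 in all.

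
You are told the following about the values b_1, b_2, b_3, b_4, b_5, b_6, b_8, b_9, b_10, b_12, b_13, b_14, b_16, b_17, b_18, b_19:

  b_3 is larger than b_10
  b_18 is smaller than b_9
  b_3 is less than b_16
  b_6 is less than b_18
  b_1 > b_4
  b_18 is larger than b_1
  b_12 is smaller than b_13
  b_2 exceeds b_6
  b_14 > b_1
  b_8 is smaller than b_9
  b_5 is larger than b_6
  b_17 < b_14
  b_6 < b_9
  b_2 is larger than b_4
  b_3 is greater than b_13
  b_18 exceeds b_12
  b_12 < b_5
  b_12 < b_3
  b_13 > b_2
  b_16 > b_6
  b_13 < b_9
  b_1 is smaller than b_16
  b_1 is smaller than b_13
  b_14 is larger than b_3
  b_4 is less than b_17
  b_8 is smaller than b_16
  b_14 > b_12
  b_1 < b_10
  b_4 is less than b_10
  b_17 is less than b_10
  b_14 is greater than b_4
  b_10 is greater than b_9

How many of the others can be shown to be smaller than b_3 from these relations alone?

Directly below b_3: b_12, b_13, b_10.
One step further: b_4, b_1, b_17, b_2, b_9 (8 so far).
One step further: b_8, b_6, b_18 (11 so far).
No other element is forced below b_3 by the given relations, so the count is 11.

11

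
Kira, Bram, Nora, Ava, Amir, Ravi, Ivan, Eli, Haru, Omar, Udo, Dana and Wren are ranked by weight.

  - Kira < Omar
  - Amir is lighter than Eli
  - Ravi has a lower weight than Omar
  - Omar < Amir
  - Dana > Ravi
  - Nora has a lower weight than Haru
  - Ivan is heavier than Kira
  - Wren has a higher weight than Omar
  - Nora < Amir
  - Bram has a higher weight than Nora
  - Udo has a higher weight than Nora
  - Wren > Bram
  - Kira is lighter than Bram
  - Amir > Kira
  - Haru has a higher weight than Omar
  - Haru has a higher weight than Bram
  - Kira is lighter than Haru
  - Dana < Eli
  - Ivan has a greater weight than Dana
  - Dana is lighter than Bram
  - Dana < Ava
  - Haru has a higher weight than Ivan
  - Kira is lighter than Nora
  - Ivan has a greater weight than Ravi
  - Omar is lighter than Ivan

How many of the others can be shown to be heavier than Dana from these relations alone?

From Dana the given relations immediately reach Ivan, Bram, Eli, Ava.
From those, Haru, Wren — 6 in total.
Nothing else is reachable above Dana; 6 in all.

6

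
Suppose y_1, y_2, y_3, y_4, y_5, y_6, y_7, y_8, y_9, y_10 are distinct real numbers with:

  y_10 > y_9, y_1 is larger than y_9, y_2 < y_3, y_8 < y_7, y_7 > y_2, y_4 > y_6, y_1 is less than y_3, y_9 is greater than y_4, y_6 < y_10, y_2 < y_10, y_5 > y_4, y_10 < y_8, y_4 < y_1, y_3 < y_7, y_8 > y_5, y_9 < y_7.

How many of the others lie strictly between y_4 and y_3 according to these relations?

The relations place y_4 below y_3. An element lies strictly between them when it is forced above y_4 and also forced below y_3.
Above y_4: {y_9, y_10, y_5, y_1, y_8, y_7}. Below y_3: {y_6, y_2, y_9, y_1}.
Intersection: {y_9, y_1} — 2.

2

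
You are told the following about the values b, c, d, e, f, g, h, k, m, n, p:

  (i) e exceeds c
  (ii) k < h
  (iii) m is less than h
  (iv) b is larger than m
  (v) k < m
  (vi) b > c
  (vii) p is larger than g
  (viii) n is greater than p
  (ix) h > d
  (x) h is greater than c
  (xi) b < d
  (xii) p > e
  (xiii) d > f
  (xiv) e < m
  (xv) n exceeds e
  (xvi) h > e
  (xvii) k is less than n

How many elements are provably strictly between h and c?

4

Chaining upward from c reaches: e, m, p, b, d, n.
Chaining downward from h reaches: f, k, e, m, b, d.
Strictly between c and h are those in both lists: e, m, b, d — 4 elements.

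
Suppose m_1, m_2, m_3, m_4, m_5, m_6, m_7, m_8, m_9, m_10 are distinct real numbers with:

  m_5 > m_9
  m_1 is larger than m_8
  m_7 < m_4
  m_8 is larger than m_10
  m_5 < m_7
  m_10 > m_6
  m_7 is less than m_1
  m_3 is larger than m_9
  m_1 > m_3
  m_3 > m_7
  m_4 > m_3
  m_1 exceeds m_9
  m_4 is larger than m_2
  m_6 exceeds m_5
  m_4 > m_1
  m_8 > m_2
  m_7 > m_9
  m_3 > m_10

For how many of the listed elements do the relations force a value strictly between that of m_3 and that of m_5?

Chaining upward from m_5 reaches: m_6, m_7, m_10, m_8, m_1, m_4.
Chaining downward from m_3 reaches: m_9, m_6, m_7, m_10.
Strictly between m_5 and m_3 are those in both lists: m_6, m_7, m_10 — 3 elements.

3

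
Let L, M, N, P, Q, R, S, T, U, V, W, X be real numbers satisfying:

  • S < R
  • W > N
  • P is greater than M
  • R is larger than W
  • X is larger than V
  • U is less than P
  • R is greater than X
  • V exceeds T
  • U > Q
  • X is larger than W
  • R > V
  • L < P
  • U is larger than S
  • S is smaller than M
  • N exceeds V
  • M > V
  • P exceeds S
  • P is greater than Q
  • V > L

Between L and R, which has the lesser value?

L

L < V and V < N give L < N.
Then N < W extends the chain to W.
With W < X: L < V < N < W < X.
With X < R: L < V < N < W < X < R.
So L < R; L is the smaller of the two.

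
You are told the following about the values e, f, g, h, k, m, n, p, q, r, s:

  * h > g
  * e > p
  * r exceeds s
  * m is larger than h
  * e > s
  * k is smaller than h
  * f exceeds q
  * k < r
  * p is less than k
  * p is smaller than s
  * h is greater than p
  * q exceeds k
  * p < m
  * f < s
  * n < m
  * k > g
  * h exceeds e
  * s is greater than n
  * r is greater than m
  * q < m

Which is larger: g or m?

m

Following the relations from g: g < k < q < f < s < e < h < m.
So g < m; m is the larger of the two.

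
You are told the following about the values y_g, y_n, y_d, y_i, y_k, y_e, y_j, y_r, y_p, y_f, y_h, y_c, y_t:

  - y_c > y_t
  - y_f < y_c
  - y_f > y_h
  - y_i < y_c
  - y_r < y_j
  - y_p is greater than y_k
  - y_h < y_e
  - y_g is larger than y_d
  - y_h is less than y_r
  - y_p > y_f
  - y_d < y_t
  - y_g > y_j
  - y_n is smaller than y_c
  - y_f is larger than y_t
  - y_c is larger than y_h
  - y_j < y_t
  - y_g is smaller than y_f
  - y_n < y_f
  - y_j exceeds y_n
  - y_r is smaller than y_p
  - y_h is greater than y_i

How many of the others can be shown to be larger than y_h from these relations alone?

8

Directly above y_h: y_r, y_e, y_f, y_c.
One step further: y_j, y_p (6 so far).
One step further: y_g, y_t (8 so far).
No other element is forced above y_h by the given relations, so the count is 8.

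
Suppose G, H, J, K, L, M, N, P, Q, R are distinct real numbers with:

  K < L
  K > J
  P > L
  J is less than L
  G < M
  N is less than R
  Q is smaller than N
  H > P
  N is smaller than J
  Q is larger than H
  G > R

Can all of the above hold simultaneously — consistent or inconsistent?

inconsistent

We have N < J stated directly, yet also J < K < L < P < H < Q < N by chaining the others — so J < N. Contradiction.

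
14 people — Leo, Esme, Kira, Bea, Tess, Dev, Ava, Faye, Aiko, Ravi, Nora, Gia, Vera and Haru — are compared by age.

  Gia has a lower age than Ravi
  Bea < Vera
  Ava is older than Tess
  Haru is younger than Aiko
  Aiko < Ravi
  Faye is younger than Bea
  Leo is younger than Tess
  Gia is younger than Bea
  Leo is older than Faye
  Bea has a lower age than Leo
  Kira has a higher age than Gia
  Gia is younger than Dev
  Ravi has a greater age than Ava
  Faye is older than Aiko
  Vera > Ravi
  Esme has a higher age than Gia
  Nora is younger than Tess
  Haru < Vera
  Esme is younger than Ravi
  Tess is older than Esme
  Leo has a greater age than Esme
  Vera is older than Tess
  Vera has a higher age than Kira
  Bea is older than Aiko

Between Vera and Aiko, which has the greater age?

Vera

Aiko < Faye < Bea < Leo < Tess < Ava < Ravi < Vera, by transitivity through Faye, Bea, Leo, Tess, Ava, Ravi.
So Aiko < Vera; Vera is the older of the two.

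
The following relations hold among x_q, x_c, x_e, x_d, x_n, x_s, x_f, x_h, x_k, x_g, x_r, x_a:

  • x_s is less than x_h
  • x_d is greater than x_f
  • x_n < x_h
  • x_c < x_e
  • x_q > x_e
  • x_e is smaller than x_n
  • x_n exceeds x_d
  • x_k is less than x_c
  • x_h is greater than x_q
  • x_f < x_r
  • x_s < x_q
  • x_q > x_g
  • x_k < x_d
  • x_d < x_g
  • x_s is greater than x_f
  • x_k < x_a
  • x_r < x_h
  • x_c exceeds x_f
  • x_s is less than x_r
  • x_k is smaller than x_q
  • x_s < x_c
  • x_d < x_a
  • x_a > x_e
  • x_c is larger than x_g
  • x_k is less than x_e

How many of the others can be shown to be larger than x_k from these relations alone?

8

The elements the relations force above x_k are x_d, x_g, x_c, x_e, x_n, x_a, x_q, x_h — no chain reaches any other.
That is 8.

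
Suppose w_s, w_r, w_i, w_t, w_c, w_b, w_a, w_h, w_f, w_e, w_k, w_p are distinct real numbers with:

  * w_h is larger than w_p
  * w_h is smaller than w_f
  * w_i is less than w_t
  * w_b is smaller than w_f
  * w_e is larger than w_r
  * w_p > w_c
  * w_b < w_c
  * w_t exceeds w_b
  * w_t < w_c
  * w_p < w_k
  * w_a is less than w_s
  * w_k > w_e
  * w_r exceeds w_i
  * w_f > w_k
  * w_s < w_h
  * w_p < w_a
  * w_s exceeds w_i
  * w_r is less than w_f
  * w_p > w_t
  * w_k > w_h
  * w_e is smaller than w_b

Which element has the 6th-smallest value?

Piecing the relations together gives one ordering: w_i < w_r < w_e < w_b < w_t < w_c < w_p < w_a < w_s < w_h < w_k < w_f.
Counting 6 from the smallest end gives w_c.

w_c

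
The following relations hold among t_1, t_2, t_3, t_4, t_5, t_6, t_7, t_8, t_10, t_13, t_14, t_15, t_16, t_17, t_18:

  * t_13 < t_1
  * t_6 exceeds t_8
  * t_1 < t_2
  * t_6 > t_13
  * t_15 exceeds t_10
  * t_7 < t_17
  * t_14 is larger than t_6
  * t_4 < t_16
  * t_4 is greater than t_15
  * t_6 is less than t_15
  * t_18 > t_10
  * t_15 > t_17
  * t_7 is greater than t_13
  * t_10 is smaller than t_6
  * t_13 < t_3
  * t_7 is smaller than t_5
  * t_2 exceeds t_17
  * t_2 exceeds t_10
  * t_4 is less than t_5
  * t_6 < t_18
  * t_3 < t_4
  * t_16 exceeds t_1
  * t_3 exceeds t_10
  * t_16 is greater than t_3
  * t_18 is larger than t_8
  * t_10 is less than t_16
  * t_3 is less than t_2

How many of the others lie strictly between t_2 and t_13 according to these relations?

4

The relations place t_13 below t_2. An element lies strictly between them when it is forced above t_13 and also forced below t_2.
Above t_13: {t_7, t_6, t_17, t_3, t_1, t_15, t_4, t_14, t_16, t_18, t_5}. Below t_2: {t_10, t_7, t_17, t_3, t_1}.
Intersection: {t_7, t_17, t_3, t_1} — 4.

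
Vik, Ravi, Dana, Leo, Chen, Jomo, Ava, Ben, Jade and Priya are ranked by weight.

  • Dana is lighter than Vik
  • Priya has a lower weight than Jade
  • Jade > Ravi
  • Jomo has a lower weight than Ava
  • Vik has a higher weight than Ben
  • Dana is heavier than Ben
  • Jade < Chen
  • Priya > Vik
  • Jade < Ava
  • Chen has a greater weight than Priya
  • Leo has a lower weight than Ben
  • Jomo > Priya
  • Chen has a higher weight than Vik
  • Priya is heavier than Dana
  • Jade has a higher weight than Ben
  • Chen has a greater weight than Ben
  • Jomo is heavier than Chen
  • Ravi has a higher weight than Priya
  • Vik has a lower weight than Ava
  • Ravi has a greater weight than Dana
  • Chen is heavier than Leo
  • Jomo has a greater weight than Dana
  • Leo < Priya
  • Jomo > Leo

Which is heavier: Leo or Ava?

Ava

Link the given pairs in sequence: Leo < Ben; Ben < Dana; Dana < Vik; Vik < Priya; Priya < Ravi; Ravi < Jade; Jade < Chen; Chen < Jomo; Jomo < Ava.
Chaining these gives Leo < Ben < Dana < Vik < Priya < Ravi < Jade < Chen < Jomo < Ava.
So Leo < Ava; Ava is the heavier of the two.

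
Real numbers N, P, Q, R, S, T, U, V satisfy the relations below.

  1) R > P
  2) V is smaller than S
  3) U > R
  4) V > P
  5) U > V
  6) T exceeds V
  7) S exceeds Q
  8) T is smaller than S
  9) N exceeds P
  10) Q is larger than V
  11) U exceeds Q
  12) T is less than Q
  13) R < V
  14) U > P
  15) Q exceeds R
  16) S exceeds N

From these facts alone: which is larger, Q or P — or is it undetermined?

Q

P < R and R < V give P < V.
Then V < T extends the chain to T.
With T < Q: P < R < V < T < Q.
So Q is larger.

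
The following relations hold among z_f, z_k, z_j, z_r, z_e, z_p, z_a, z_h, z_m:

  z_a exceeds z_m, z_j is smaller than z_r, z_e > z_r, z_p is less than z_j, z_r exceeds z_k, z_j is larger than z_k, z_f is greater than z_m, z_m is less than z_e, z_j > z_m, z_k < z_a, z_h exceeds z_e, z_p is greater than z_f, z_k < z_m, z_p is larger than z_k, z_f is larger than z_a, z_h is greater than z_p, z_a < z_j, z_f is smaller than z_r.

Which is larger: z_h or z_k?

z_h

The relevant relations are z_k < z_m; z_m < z_a; z_a < z_f; z_f < z_p; z_p < z_j; z_j < z_r; z_r < z_e; z_e < z_h.
Chaining these gives z_k < z_m < z_a < z_f < z_p < z_j < z_r < z_e < z_h.
So z_k < z_h; z_h is the larger of the two.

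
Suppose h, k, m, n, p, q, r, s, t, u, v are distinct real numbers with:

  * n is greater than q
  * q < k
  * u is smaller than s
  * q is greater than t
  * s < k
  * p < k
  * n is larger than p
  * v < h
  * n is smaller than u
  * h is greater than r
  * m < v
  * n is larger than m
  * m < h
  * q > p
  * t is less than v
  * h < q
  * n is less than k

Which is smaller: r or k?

r < h < q < n < u < s < k, by transitivity through h, q, n, u, s.
So r < k; r is the smaller of the two.

r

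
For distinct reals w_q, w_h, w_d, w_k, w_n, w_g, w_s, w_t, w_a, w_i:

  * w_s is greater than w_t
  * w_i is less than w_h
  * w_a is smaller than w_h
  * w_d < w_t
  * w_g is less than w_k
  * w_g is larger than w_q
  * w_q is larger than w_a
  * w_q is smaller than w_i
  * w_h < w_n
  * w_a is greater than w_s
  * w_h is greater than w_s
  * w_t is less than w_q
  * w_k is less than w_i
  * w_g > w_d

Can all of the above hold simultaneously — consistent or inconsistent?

consistent

Every relation is compatible with w_d < w_t < w_s < w_a < w_q < w_g < w_k < w_i < w_h < w_n; the set is consistent.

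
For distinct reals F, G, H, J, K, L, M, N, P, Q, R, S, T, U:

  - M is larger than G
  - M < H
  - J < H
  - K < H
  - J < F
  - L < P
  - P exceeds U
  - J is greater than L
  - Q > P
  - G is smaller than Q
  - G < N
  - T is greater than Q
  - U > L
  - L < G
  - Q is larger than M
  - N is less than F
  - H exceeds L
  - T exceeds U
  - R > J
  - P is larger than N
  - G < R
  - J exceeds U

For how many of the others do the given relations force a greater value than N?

From N the given relations immediately reach P, F.
From those, Q — 3 in total.
From those, T — 4 in total.
Nothing else is reachable above N; 4 in all.

4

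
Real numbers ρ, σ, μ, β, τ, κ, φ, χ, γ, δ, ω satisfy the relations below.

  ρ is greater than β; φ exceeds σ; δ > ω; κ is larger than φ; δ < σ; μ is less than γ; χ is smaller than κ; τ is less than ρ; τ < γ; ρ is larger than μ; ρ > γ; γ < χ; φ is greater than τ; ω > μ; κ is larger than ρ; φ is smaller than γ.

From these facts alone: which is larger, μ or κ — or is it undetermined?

κ

Chaining the given relations: μ < ω < δ < σ < φ < γ < χ < κ.
So κ is larger.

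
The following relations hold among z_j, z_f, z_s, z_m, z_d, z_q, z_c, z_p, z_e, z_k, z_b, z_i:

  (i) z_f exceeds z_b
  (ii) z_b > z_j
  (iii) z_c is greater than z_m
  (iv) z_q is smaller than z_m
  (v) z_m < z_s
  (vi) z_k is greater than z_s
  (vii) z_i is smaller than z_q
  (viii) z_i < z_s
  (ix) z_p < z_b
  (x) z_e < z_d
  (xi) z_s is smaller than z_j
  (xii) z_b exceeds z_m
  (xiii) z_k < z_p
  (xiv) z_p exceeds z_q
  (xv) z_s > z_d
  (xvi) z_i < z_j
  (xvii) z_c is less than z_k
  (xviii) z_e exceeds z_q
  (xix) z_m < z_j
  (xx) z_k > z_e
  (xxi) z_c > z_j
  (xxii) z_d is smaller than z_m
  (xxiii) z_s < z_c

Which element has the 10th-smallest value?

z_p

Piecing the relations together gives one ordering: z_i < z_q < z_e < z_d < z_m < z_s < z_j < z_c < z_k < z_p < z_b < z_f.
Counting 10 from the smallest end gives z_p.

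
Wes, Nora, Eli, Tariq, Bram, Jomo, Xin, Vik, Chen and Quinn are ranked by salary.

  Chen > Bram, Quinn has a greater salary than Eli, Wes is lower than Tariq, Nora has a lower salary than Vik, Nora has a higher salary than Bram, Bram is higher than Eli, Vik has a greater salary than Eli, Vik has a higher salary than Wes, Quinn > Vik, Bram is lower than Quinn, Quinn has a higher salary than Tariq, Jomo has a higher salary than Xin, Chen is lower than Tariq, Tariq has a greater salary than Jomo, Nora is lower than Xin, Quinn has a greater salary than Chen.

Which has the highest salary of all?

Chaining downward from Quinn: directly below it, Eli, Bram, Chen, Vik, Tariq; then Wes, Nora, Jomo; then Xin.
That covers every other element, and nothing is given above Quinn, so Quinn is the highest salary.

Quinn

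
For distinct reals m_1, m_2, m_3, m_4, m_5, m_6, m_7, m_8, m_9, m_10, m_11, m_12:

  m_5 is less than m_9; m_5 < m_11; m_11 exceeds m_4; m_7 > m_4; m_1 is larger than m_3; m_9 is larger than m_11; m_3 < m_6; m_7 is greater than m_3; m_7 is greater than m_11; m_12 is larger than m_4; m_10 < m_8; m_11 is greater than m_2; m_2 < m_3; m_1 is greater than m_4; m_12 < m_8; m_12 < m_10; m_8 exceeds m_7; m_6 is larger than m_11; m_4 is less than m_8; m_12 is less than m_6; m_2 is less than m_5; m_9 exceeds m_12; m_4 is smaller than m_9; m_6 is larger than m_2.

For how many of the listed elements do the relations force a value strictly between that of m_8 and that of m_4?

4

Chaining upward from m_4 reaches: m_11, m_1, m_12, m_6, m_10, m_7, m_9.
Chaining downward from m_8 reaches: m_2, m_3, m_5, m_11, m_12, m_10, m_7.
Strictly between m_4 and m_8 are those in both lists: m_11, m_12, m_10, m_7 — 4 elements.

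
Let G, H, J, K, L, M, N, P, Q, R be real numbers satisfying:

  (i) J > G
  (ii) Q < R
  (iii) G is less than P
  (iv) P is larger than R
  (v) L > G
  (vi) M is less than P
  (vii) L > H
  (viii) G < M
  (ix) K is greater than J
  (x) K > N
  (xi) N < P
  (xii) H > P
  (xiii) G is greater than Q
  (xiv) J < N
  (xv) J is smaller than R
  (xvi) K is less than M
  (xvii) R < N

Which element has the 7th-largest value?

R

Chaining the given pairs: Q < G < J < R < N < K < M < P < H < L.
Counting 7 from the largest end gives R.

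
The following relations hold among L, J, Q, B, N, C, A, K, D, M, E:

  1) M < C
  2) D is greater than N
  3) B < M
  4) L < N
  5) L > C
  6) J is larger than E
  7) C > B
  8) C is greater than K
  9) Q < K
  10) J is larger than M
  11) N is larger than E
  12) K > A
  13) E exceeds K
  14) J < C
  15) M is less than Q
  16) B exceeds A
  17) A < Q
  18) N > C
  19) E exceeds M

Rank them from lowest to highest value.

A < B < M < Q < K < E < J < C < L < N < D

Each adjacent pair is fixed by a given relation: A < B; B < M; M < Q; Q < K; K < E; E < J; J < C; C < L; L < N; N < D. Chaining them end to end gives the full order.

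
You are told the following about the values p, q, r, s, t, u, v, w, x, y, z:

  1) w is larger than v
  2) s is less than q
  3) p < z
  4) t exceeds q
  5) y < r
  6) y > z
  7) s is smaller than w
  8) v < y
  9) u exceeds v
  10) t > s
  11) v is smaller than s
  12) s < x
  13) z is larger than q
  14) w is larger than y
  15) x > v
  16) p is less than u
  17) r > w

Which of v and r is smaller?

v < s < q < z < y < w < r, by transitivity through s, q, z, y, w.
So v < r; v is the smaller of the two.

v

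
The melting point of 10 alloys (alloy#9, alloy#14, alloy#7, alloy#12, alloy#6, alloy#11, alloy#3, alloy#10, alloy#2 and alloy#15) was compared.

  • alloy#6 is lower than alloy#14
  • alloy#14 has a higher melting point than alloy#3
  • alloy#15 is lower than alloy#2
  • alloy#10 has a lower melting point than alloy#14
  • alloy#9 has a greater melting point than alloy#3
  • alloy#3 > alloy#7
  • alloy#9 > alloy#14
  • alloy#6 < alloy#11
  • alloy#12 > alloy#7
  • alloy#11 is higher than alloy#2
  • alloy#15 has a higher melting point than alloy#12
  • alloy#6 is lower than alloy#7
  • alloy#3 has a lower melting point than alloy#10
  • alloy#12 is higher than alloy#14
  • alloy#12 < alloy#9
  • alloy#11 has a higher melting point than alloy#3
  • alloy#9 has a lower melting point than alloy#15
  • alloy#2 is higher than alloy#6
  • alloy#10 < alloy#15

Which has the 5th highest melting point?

Piecing the relations together gives one ordering: alloy#6 < alloy#7 < alloy#3 < alloy#10 < alloy#14 < alloy#12 < alloy#9 < alloy#15 < alloy#2 < alloy#11.
The 5th largest is alloy#12.

alloy#12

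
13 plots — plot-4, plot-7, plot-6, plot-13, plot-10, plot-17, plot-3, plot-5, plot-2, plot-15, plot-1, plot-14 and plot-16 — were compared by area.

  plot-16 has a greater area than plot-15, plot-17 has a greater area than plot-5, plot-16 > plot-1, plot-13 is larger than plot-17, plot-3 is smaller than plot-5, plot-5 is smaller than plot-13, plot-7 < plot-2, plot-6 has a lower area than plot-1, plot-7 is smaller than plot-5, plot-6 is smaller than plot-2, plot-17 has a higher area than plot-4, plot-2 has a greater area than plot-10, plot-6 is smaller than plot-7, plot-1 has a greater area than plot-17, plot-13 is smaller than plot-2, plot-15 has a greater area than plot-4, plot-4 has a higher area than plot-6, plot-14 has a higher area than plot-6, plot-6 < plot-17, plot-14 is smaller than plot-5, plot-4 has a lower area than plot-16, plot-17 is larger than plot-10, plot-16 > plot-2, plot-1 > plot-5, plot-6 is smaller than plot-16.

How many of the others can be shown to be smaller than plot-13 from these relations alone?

Directly below plot-13: plot-5, plot-17.
One step further: plot-3, plot-6, plot-14, plot-10, plot-7, plot-4 (8 so far).
Nothing else is reachable below plot-13; 8 in all.

8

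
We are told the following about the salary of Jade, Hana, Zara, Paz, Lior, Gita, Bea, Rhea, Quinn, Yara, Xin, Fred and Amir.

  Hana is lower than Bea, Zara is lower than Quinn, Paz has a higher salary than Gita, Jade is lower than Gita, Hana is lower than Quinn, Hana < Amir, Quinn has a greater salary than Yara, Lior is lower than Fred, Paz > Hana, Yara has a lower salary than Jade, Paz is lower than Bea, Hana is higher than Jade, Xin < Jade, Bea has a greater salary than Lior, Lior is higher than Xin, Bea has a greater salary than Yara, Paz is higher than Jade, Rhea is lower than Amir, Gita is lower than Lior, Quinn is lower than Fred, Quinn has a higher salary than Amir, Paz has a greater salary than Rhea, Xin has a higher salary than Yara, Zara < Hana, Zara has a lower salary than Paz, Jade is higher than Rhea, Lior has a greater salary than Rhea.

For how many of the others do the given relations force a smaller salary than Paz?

7

From Paz the given relations immediately reach Zara, Rhea, Jade, Gita, Hana.
From those, Yara, Xin — 7 in total.
Nothing else is reachable below Paz; 7 in all.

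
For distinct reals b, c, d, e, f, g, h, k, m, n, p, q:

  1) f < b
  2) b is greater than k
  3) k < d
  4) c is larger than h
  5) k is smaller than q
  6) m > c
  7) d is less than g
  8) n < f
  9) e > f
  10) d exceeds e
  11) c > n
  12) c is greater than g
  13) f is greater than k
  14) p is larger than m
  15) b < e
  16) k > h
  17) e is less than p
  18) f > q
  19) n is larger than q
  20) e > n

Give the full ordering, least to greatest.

h < k < q < n < f < b < e < d < g < c < m < p

Nothing is placed below h, so it is least; from there h < k; k < q; q < n; n < f; f < b; b < e; e < d; d < g; g < c; c < m; m < p, each given directly.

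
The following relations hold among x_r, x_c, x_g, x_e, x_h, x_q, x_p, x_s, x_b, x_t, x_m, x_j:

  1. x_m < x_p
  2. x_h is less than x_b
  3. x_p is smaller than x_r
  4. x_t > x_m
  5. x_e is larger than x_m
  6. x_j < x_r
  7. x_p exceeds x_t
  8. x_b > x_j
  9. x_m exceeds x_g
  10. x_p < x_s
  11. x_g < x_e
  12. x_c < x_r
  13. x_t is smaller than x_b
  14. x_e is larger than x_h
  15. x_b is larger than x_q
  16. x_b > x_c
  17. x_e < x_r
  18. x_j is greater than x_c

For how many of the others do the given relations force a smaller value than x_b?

The elements the relations force below x_b are x_h, x_c, x_g, x_q, x_j, x_m, x_t — no chain reaches any other.
That is 7.

7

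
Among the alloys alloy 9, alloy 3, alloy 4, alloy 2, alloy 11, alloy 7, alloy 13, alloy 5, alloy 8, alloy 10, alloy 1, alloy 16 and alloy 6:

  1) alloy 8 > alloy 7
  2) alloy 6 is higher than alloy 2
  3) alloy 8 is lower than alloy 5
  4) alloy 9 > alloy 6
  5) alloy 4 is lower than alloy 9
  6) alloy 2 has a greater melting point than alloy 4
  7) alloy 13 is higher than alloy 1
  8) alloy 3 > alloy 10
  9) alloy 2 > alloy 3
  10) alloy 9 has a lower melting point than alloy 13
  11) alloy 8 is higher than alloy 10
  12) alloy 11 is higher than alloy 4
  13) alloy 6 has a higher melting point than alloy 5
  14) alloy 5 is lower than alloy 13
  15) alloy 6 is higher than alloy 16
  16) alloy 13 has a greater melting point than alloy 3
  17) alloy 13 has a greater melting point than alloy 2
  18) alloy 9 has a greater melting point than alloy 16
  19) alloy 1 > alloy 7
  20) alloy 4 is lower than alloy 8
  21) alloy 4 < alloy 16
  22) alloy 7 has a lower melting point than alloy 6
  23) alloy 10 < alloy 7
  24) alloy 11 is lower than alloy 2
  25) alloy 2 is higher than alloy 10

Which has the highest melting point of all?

alloy 4 is not greatest since alloy 4 < alloy 9; alloy 11 is not greatest since alloy 11 < alloy 2; alloy 10 is not greatest since alloy 10 < alloy 7; alloy 3 is not greatest since alloy 3 < alloy 2; alloy 16 is not greatest since alloy 16 < alloy 9; alloy 7 is not greatest since alloy 7 < alloy 6; alloy 8 is not greatest since alloy 8 < alloy 5; alloy 5 is not greatest since alloy 5 < alloy 6; alloy 1 is not greatest since alloy 1 < alloy 13; alloy 2 is not greatest since alloy 2 < alloy 6; alloy 6 is not greatest since alloy 6 < alloy 9; alloy 9 is not greatest since alloy 9 < alloy 13.
Only alloy 13 has nothing above it, so alloy 13 is the highest melting point.

alloy 13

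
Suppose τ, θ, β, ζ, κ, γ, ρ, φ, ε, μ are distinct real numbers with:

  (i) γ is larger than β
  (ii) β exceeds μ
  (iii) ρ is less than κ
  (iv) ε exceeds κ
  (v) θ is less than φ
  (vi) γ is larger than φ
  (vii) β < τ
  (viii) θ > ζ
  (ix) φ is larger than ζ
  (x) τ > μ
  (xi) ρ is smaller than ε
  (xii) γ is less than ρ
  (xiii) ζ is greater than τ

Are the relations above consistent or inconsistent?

consistent

The single ordering μ < β < τ < ζ < θ < φ < γ < ρ < κ < ε satisfies every listed relation, so no contradiction arises.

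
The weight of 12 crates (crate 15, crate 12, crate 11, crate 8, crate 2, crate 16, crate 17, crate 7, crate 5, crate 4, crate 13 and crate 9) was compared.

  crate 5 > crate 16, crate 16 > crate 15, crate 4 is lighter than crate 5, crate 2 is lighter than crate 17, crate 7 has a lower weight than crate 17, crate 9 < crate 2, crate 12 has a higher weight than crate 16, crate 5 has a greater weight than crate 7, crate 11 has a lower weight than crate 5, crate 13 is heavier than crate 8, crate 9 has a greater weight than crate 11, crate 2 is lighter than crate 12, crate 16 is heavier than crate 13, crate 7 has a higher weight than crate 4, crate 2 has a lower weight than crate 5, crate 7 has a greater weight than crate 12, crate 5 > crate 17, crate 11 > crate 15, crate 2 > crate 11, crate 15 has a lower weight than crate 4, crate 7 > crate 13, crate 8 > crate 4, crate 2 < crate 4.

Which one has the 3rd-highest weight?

crate 7

Piecing the relations together gives one ordering: crate 15 < crate 11 < crate 9 < crate 2 < crate 4 < crate 8 < crate 13 < crate 16 < crate 12 < crate 7 < crate 17 < crate 5.
Counting 3 from the largest end gives crate 7.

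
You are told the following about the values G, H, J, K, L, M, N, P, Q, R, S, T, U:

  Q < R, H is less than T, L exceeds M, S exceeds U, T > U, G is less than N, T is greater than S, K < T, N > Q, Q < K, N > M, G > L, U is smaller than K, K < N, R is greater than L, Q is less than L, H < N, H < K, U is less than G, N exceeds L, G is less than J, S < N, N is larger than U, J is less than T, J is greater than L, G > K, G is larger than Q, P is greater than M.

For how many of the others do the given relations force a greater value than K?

4

From K the given relations immediately reach G, T, N.
From those, J — 4 in total.
Nothing else is reachable above K; 4 in all.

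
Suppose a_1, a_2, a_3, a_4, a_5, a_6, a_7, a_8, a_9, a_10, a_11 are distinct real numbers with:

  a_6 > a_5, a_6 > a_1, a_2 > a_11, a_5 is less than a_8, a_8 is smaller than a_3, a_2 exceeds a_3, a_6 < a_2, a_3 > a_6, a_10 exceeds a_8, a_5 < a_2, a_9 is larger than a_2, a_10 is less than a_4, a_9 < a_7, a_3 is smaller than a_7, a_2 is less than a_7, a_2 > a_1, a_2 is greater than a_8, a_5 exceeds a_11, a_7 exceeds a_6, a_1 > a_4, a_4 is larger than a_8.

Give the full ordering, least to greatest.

Each adjacent pair is fixed by a given relation: a_11 < a_5; a_5 < a_8; a_8 < a_10; a_10 < a_4; a_4 < a_1; a_1 < a_6; a_6 < a_3; a_3 < a_2; a_2 < a_9; a_9 < a_7. Chaining them end to end gives the full order.

a_11 < a_5 < a_8 < a_10 < a_4 < a_1 < a_6 < a_3 < a_2 < a_9 < a_7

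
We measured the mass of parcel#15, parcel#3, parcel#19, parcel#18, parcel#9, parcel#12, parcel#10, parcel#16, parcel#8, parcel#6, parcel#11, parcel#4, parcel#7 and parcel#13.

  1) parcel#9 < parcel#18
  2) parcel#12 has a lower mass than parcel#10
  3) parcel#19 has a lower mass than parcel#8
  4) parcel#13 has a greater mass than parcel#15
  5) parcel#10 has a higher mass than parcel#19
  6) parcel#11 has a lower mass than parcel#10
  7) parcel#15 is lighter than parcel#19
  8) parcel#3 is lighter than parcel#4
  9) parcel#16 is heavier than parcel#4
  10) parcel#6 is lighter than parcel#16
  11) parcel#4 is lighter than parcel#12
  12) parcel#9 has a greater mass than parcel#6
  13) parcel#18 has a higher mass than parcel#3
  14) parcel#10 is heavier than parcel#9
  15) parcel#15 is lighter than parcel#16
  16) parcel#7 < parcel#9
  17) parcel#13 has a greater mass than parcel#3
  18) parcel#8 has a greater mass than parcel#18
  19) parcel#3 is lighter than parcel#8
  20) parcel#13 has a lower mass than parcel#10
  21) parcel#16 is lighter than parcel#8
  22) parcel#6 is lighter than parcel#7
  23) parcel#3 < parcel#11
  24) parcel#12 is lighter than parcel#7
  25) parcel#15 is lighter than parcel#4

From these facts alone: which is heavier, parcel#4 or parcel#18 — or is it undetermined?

parcel#18

Link the given pairs in sequence: parcel#4 < parcel#12; parcel#12 < parcel#7; parcel#7 < parcel#9; parcel#9 < parcel#18.
Chaining these gives parcel#4 < parcel#12 < parcel#7 < parcel#9 < parcel#18.
So parcel#18 is heavier.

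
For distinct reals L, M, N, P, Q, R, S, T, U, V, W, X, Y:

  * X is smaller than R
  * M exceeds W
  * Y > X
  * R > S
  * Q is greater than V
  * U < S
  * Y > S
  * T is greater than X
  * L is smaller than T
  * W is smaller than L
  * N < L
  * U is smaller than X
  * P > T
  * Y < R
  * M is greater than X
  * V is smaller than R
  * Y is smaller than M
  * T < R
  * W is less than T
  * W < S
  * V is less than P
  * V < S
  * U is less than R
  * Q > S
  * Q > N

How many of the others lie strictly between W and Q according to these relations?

1

The relations place W below Q. An element lies strictly between them when it is forced above W and also forced below Q.
Above W: {L, S, Y, T, P, M, R}. Below Q: {N, V, U, S}.
Intersection: {S} — 1.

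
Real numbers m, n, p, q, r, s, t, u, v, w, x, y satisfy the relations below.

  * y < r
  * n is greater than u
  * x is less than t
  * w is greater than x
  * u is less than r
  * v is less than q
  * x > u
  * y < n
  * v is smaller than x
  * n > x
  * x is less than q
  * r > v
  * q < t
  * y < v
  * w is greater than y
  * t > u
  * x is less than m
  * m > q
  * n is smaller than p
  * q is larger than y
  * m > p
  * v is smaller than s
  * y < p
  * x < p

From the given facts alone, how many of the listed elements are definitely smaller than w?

4

The elements the relations force below w are y, u, v, x — no chain reaches any other.
That is 4.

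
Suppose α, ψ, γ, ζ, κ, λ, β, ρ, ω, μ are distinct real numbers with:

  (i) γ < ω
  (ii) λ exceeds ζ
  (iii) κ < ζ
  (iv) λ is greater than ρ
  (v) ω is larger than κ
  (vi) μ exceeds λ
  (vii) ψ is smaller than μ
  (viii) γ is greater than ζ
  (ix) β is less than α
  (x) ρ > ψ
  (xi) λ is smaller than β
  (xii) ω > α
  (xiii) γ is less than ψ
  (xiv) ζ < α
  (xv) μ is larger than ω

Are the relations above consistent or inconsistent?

Every relation is compatible with κ < ζ < γ < ψ < ρ < λ < β < α < ω < μ; the set is consistent.

consistent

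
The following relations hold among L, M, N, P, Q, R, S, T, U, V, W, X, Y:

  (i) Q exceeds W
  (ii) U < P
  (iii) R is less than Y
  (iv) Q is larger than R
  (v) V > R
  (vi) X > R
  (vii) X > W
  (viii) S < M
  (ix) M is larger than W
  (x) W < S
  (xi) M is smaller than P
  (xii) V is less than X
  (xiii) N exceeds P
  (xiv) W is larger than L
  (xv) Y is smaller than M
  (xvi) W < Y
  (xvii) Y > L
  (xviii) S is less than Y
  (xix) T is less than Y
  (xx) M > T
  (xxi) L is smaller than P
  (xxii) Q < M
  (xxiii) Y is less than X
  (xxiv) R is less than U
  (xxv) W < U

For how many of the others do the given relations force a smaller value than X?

Directly below X: W, R, Y, V.
One step further: T, L, S (7 so far).
No other element is forced below X by the given relations, so the count is 7.

7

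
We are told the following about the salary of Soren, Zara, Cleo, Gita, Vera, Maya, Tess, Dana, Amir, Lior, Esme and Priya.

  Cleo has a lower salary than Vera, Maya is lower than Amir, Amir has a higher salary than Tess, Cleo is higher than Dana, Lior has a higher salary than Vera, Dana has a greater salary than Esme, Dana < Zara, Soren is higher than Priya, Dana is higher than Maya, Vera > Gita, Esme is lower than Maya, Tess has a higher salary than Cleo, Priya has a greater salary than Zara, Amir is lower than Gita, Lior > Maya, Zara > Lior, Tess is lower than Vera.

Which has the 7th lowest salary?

Gita

Piecing the relations together gives one ordering: Esme < Maya < Dana < Cleo < Tess < Amir < Gita < Vera < Lior < Zara < Priya < Soren.
The 7th smallest is Gita.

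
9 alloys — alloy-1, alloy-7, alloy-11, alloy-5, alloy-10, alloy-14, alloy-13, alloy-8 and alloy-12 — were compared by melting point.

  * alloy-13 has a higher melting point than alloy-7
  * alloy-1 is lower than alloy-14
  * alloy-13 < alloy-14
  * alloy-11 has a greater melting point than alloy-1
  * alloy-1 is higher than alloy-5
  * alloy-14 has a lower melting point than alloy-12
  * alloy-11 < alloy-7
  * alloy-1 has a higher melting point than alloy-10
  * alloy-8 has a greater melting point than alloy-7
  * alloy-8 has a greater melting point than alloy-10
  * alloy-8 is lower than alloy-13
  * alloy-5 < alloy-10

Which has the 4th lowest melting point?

alloy-11

Piecing the relations together gives one ordering: alloy-5 < alloy-10 < alloy-1 < alloy-11 < alloy-7 < alloy-8 < alloy-13 < alloy-14 < alloy-12.
The 4th smallest is alloy-11.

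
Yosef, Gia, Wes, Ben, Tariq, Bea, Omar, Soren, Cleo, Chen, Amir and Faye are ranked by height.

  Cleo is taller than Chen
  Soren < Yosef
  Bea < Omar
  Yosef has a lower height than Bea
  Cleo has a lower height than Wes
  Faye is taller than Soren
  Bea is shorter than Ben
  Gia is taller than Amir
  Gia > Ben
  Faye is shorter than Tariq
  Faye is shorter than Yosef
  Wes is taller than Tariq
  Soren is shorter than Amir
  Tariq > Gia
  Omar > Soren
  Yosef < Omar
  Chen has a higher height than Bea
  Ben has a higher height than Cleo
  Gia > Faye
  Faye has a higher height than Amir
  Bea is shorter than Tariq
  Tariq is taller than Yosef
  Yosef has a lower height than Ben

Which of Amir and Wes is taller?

Wes

Chaining the given relations: Amir < Faye < Yosef < Bea < Chen < Cleo < Ben < Gia < Tariq < Wes.
So Amir < Wes; Wes is the taller of the two.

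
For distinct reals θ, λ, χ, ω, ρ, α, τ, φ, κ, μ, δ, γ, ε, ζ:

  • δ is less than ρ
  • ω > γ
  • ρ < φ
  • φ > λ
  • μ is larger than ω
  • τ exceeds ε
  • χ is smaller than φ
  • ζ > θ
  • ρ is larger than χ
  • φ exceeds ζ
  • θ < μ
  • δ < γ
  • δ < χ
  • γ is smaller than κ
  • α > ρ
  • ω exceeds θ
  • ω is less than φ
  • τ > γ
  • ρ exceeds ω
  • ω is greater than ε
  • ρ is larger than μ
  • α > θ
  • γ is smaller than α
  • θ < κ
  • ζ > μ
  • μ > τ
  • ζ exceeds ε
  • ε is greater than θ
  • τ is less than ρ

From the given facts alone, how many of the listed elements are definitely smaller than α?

9

From α the given relations immediately reach θ, γ, ρ.
From those, δ, ω, χ, τ, μ — 8 in total.
From those, ε — 9 in total.
Nothing else is reachable below α; 9 in all.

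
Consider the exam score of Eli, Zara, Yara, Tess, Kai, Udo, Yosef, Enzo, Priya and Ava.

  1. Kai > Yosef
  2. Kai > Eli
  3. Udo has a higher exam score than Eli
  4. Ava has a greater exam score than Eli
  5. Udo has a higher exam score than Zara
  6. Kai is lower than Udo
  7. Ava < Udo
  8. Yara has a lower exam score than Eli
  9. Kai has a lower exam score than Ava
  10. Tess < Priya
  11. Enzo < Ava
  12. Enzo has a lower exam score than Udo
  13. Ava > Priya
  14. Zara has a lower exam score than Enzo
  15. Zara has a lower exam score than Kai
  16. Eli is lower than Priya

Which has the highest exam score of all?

Udo

Chaining downward from Udo: directly below it, Zara, Eli, Kai, Enzo, Ava; then Yara, Yosef, Priya; then Tess.
That covers every other element, and nothing is given above Udo, so Udo is the highest exam score.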